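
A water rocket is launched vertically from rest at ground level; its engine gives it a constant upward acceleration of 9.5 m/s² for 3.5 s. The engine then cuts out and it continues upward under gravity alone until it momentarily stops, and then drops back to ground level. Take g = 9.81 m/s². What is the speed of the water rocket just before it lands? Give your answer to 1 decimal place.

Phase 1 (powered ascent): v₀ = 0 m/s, a = 9.5 m/s².
v = v₀ + at = 0 + (9.5)(3.5) = 33.2 m/s
Δx = v₀t + ½at² = 0·3.5 + 0.5·9.5·3.5² = 58.2 m

Phase 2 (coasting upward): v₀ = 33.2 m/s, a = -9.81 m/s².
v = v₀ + at → t = (0 − 33.2) / -9.81 = 3.39 s
v² = v₀² + 2aΔx → Δx = (0² − 33.2²)/(2·-9.81) = 56.3 m

Phase 3 (free fall): v₀ = 0 m/s, a = -9.81 m/s².
Falls 115 m from rest: t = √(2·115/9.81) = 4.83 s; v = g·t = 47.4 m/s.
Impact speed = 47.4 m/s

47.4 m/s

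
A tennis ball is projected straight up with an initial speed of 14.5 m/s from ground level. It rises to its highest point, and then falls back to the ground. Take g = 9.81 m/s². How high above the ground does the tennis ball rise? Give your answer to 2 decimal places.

10.72 m

Phase 1 (rising): v₀ = 14.5 m/s, a = -9.81 m/s².
v = v₀ + at → t = (0 − 14.5) / -9.81 = 1.48 s
v² = v₀² + 2aΔx → Δx = (0² − 14.5²)/(2·-9.81) = 10.7 m
Maximum height = 10.7 m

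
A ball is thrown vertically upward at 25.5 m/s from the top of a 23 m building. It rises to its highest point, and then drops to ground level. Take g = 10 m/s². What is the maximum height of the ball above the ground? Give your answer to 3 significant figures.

Phase 1 (rising): v₀ = 25.5 m/s, a = -10 m/s².
v = v₀ + at → t = (0 − 25.5) / -10 = 2.55 s
v² = v₀² + 2aΔx → Δx = (0² − 25.5²)/(2·-10) = 32.5 m
Maximum height = 23 + 32.5 = 55.5 m

55.5 m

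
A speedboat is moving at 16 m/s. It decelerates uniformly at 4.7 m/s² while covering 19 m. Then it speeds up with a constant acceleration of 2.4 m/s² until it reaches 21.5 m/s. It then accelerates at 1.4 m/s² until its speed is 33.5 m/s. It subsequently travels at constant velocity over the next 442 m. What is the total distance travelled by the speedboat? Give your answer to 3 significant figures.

Phase 1 (decelerating): v₀ = 16.0 m/s, a = -4.7 m/s².
v² = v₀² + 2aΔx = 16.0² + 2·-4.7·19 = 77.4 → v = 8.80 m/s
t = (v − v₀)/a = (8.80 − 16.0)/-4.7 = 1.53 s

Phase 2 (accelerating): v₀ = 8.80 m/s, a = 2.4 m/s².
v = v₀ + at → t = (21.5 − 8.80) / 2.4 = 5.29 s
v² = v₀² + 2aΔx → Δx = (21.5² − 8.80²)/(2·2.4) = 80.2 m

Phase 3 (accelerating): v₀ = 21.5 m/s, a = 1.4 m/s².
v = v₀ + at → t = (33.5 − 21.5) / 1.4 = 8.57 s
v² = v₀² + 2aΔx → Δx = (33.5² − 21.5²)/(2·1.4) = 236 m

Phase 4 (constant speed): v₀ = 33.5 m/s, a = 0 m/s².
Constant speed: t = d/v = 442/33.5 = 13.2 s
Total distance = 19.0 + 80.2 + 236 + 442 = 777 m

777 m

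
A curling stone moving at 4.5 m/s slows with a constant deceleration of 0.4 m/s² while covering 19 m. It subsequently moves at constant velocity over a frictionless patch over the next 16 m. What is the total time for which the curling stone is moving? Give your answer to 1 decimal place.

Phase 1 (decelerating): v₀ = 4.50 m/s, a = -0.4 m/s².
v² = v₀² + 2aΔx = 4.50² + 2·-0.4·19 = 5.05 → v = 2.25 m/s
t = (v − v₀)/a = (2.25 − 4.50)/-0.4 = 5.63 s

Phase 2 (constant speed): v₀ = 2.25 m/s, a = 0 m/s².
Constant speed: t = d/v = 16/2.25 = 7.12 s
Total time = 5.63 + 7.12 = 12.8 s

12.8 s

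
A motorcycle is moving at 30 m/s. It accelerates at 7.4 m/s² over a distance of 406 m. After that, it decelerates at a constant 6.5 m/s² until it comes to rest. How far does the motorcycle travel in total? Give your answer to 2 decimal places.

Phase 1 (accelerating): v₀ = 30.0 m/s, a = 7.4 m/s².
v² = v₀² + 2aΔx = 30.0² + 2·7.4·406 = 6910 → v = 83.1 m/s
t = (v − v₀)/a = (83.1 − 30.0)/7.4 = 7.18 s

Phase 2 (decelerating): v₀ = 83.1 m/s, a = -6.5 m/s².
v = v₀ + at → t = (0 − 83.1) / -6.5 = 12.8 s
v² = v₀² + 2aΔx → Δx = (0² − 83.1²)/(2·-6.5) = 531 m
Total distance = 406 + 531 = 937 m

937.45 m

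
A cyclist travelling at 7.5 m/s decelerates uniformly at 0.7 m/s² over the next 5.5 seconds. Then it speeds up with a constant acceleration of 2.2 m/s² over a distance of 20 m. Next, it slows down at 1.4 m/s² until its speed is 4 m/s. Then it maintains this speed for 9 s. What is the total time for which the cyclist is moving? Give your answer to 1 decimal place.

Phase 1 (decelerating): v₀ = 7.50 m/s, a = -0.7 m/s².
v = v₀ + at = 7.50 + (-0.7)(5.5) = 3.65 m/s
Δx = v₀t + ½at² = 7.50·5.5 + 0.5·-0.7·5.5² = 30.7 m

Phase 2 (accelerating): v₀ = 3.65 m/s, a = 2.2 m/s².
v² = v₀² + 2aΔx = 3.65² + 2·2.2·20 = 101 → v = 10.1 m/s
t = (v − v₀)/a = (10.1 − 3.65)/2.2 = 2.92 s

Phase 3 (decelerating): v₀ = 10.1 m/s, a = -1.4 m/s².
v = v₀ + at → t = (4 − 10.1) / -1.4 = 4.33 s
v² = v₀² + 2aΔx → Δx = (4² − 10.1²)/(2·-1.4) = 30.5 m

Phase 4 (constant speed): v₀ = 4.00 m/s, a = 0 m/s².
v = v₀ + at = 4.00 + (0)(9) = 4.00 m/s
Δx = v₀t + ½at² = 4.00·9 + 0.5·0·9² = 36.0 m
Total time = 5.50 + 2.92 + 4.33 + 9.00 = 21.7 s

21.7 s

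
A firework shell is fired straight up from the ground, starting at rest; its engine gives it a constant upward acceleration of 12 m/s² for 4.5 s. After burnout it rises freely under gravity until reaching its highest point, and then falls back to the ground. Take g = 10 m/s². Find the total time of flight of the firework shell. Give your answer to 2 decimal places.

Phase 1 (powered ascent): v₀ = 0 m/s, a = 12 m/s².
v = v₀ + at = 0 + (12)(4.5) = 54.0 m/s
Δx = v₀t + ½at² = 0·4.5 + 0.5·12·4.5² = 122 m

Phase 2 (coasting upward): v₀ = 54.0 m/s, a = -10 m/s².
v = v₀ + at → t = (0 − 54.0) / -10 = 5.40 s
v² = v₀² + 2aΔx → Δx = (0² − 54.0²)/(2·-10) = 146 m

Phase 3 (free fall): v₀ = 0 m/s, a = -10 m/s².
Falls 267 m from rest: t = √(2·267/10) = 7.31 s; v = g·t = 73.1 m/s.
Total time = 4.50 + 5.40 + 7.31 = 17.2 s

17.21 s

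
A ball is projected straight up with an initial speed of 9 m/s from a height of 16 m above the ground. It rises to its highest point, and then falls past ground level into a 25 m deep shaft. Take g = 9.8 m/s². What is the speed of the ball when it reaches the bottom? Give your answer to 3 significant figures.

29.7 m/s

Phase 1 (rising): v₀ = 9.00 m/s, a = -9.8 m/s².
v = v₀ + at → t = (0 − 9.00) / -9.8 = 0.918 s
v² = v₀² + 2aΔx → Δx = (0² − 9.00²)/(2·-9.8) = 4.13 m

Phase 2 (falling): v₀ = 0 m/s, a = -9.8 m/s².
Falls 45.1 m from rest: t = √(2·45.1/9.8) = 3.03 s; v = g·t = 29.7 m/s.
Final speed = 29.7 m/s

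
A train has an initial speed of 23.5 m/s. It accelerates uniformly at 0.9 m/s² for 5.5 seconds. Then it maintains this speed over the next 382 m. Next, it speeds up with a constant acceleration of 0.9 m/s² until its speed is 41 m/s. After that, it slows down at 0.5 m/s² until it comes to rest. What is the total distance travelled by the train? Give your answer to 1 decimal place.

2690.1 m

Phase 1 (accelerating): v₀ = 23.5 m/s, a = 0.9 m/s².
v = v₀ + at = 23.5 + (0.9)(5.5) = 28.4 m/s
Δx = v₀t + ½at² = 23.5·5.5 + 0.5·0.9·5.5² = 143 m

Phase 2 (constant speed): v₀ = 28.4 m/s, a = 0 m/s².
Constant speed: t = d/v = 382/28.4 = 13.4 s

Phase 3 (accelerating): v₀ = 28.4 m/s, a = 0.9 m/s².
v = v₀ + at → t = (41 − 28.4) / 0.9 = 13.9 s
v² = v₀² + 2aΔx → Δx = (41² − 28.4²)/(2·0.9) = 484 m

Phase 4 (decelerating): v₀ = 41.0 m/s, a = -0.5 m/s².
v = v₀ + at → t = (0 − 41.0) / -0.5 = 82.0 s
v² = v₀² + 2aΔx → Δx = (0² − 41.0²)/(2·-0.5) = 1680 m
Total distance = 143 + 382 + 484 + 1680 = 2690 m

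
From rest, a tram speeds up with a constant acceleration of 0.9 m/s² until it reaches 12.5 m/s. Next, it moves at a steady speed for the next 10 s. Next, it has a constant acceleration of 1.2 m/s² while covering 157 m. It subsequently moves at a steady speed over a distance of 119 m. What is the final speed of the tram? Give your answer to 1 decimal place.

Phase 1 (accelerating): v₀ = 0 m/s, a = 0.9 m/s².
v = v₀ + at → t = (12.5 − 0) / 0.9 = 13.9 s
v² = v₀² + 2aΔx → Δx = (12.5² − 0²)/(2·0.9) = 86.8 m

Phase 2 (constant speed): v₀ = 12.5 m/s, a = 0 m/s².
v = v₀ + at = 12.5 + (0)(10) = 12.5 m/s
Δx = v₀t + ½at² = 12.5·10 + 0.5·0·10² = 125 m

Phase 3 (accelerating): v₀ = 12.5 m/s, a = 1.2 m/s².
v² = v₀² + 2aΔx = 12.5² + 2·1.2·157 = 533 → v = 23.1 m/s
t = (v − v₀)/a = (23.1 − 12.5)/1.2 = 8.82 s

Phase 4 (constant speed): v₀ = 23.1 m/s, a = 0 m/s².
Constant speed: t = d/v = 119/23.1 = 5.15 s
Final speed = 23.1 m/s

23.1 m/s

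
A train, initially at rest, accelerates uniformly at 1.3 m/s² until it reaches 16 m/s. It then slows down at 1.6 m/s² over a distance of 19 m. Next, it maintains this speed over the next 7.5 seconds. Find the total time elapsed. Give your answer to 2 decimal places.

21.08 s

Phase 1 (accelerating): v₀ = 0 m/s, a = 1.3 m/s².
v = v₀ + at → t = (16 − 0) / 1.3 = 12.3 s
v² = v₀² + 2aΔx → Δx = (16² − 0²)/(2·1.3) = 98.5 m

Phase 2 (decelerating): v₀ = 16.0 m/s, a = -1.6 m/s².
v² = v₀² + 2aΔx = 16.0² + 2·-1.6·19 = 195 → v = 14.0 m/s
t = (v − v₀)/a = (14.0 − 16.0)/-1.6 = 1.27 s

Phase 3 (constant speed): v₀ = 14.0 m/s, a = 0 m/s².
v = v₀ + at = 14.0 + (0)(7.5) = 14.0 m/s
Δx = v₀t + ½at² = 14.0·7.5 + 0.5·0·7.5² = 105 m
Total time = 12.3 + 1.27 + 7.50 = 21.1 s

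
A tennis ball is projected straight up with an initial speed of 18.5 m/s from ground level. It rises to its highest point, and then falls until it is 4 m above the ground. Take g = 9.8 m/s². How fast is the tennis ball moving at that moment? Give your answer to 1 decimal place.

16.2 m/s

Phase 1 (rising): v₀ = 18.5 m/s, a = -9.8 m/s².
v = v₀ + at → t = (0 − 18.5) / -9.8 = 1.89 s
v² = v₀² + 2aΔx → Δx = (0² − 18.5²)/(2·-9.8) = 17.5 m

Phase 2 (falling): v₀ = 0 m/s, a = -9.8 m/s².
Falls 13.5 m from rest: t = √(2·13.5/9.8) = 1.66 s; v = g·t = 16.2 m/s.
Final speed = 16.2 m/s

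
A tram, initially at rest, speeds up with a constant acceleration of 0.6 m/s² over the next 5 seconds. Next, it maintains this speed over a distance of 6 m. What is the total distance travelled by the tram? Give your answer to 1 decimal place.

13.5 m

Phase 1 (accelerating): v₀ = 0 m/s, a = 0.6 m/s².
v = v₀ + at = 0 + (0.6)(5) = 3.00 m/s
Δx = v₀t + ½at² = 0·5 + 0.5·0.6·5² = 7.50 m

Phase 2 (constant speed): v₀ = 3.00 m/s, a = 0 m/s².
Constant speed: t = d/v = 6/3.00 = 2.00 s
Total distance = 7.50 + 6.00 = 13.5 m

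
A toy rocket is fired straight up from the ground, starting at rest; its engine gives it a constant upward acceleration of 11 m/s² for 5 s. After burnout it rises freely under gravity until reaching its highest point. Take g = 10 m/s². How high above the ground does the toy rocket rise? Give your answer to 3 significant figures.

Phase 1 (powered ascent): v₀ = 0 m/s, a = 11 m/s².
v = v₀ + at = 0 + (11)(5) = 55.0 m/s
Δx = v₀t + ½at² = 0·5 + 0.5·11·5² = 138 m

Phase 2 (coasting upward): v₀ = 55.0 m/s, a = -10 m/s².
v = v₀ + at → t = (0 − 55.0) / -10 = 5.50 s
v² = v₀² + 2aΔx → Δx = (0² − 55.0²)/(2·-10) = 151 m
Maximum height = 138 + 151 = 289 m

289 m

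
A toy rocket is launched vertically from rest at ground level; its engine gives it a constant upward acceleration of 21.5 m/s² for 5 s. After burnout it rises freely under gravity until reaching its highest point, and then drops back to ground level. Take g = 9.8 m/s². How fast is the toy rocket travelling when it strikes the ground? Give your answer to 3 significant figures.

Phase 1 (powered ascent): v₀ = 0 m/s, a = 21.5 m/s².
v = v₀ + at = 0 + (21.5)(5) = 108 m/s
Δx = v₀t + ½at² = 0·5 + 0.5·21.5·5² = 269 m

Phase 2 (coasting upward): v₀ = 108 m/s, a = -9.8 m/s².
v = v₀ + at → t = (0 − 108) / -9.8 = 11.0 s
v² = v₀² + 2aΔx → Δx = (0² − 108²)/(2·-9.8) = 590 m

Phase 3 (free fall): v₀ = 0 m/s, a = -9.8 m/s².
Falls 858 m from rest: t = √(2·858/9.8) = 13.2 s; v = g·t = 130 m/s.
Impact speed = 130 m/s

130 m/s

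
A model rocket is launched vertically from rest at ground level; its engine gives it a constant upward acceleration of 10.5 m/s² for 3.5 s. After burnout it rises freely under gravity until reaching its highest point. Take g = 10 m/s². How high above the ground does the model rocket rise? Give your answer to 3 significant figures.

132 m

Phase 1 (powered ascent): v₀ = 0 m/s, a = 10.5 m/s².
v = v₀ + at = 0 + (10.5)(3.5) = 36.8 m/s
Δx = v₀t + ½at² = 0·3.5 + 0.5·10.5·3.5² = 64.3 m

Phase 2 (coasting upward): v₀ = 36.8 m/s, a = -10 m/s².
v = v₀ + at → t = (0 − 36.8) / -10 = 3.67 s
v² = v₀² + 2aΔx → Δx = (0² − 36.8²)/(2·-10) = 67.5 m
Maximum height = 64.3 + 67.5 = 132 m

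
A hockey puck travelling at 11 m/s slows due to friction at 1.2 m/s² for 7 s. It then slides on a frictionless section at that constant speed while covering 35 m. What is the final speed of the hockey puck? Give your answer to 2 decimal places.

2.60 m/s

Phase 1 (decelerating): v₀ = 11.0 m/s, a = -1.2 m/s².
v = v₀ + at = 11.0 + (-1.2)(7) = 2.60 m/s
Δx = v₀t + ½at² = 11.0·7 + 0.5·-1.2·7² = 47.6 m

Phase 2 (constant speed): v₀ = 2.60 m/s, a = 0 m/s².
Constant speed: t = d/v = 35/2.60 = 13.5 s
Final speed = 2.60 m/s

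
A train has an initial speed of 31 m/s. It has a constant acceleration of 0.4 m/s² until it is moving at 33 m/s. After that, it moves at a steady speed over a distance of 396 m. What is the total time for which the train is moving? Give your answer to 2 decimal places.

Phase 1 (accelerating): v₀ = 31.0 m/s, a = 0.4 m/s².
v = v₀ + at → t = (33 − 31.0) / 0.4 = 5.00 s
v² = v₀² + 2aΔx → Δx = (33² − 31.0²)/(2·0.4) = 160 m

Phase 2 (constant speed): v₀ = 33.0 m/s, a = 0 m/s².
Constant speed: t = d/v = 396/33.0 = 12.0 s
Total time = 5.00 + 12.0 = 17.0 s

17.00 s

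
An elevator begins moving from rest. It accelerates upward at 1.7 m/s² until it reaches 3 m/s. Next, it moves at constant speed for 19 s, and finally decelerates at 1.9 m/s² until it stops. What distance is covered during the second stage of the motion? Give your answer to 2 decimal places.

Phase 1 (accelerating): v₀ = 0 m/s, a = 1.7 m/s².
v = v₀ + at → t = (3 − 0) / 1.7 = 1.76 s
v² = v₀² + 2aΔx → Δx = (3² − 0²)/(2·1.7) = 2.65 m

Phase 2 (constant speed): v₀ = 3.00 m/s, a = 0 m/s².
v = v₀ + at = 3.00 + (0)(19) = 3.00 m/s
Δx = v₀t + ½at² = 3.00·19 + 0.5·0·19² = 57.0 m
Distance in phase 2 = 57.0 m

57.00 m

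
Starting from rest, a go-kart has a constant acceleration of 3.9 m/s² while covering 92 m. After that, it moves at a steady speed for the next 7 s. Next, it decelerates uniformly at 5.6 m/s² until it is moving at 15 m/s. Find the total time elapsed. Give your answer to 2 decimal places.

15.97 s

Phase 1 (accelerating): v₀ = 0 m/s, a = 3.9 m/s².
v² = v₀² + 2aΔx = 0² + 2·3.9·92 = 718 → v = 26.8 m/s
t = (v − v₀)/a = (26.8 − 0)/3.9 = 6.87 s

Phase 2 (constant speed): v₀ = 26.8 m/s, a = 0 m/s².
v = v₀ + at = 26.8 + (0)(7) = 26.8 m/s
Δx = v₀t + ½at² = 26.8·7 + 0.5·0·7² = 188 m

Phase 3 (decelerating): v₀ = 26.8 m/s, a = -5.6 m/s².
v = v₀ + at → t = (15 − 26.8) / -5.6 = 2.11 s
v² = v₀² + 2aΔx → Δx = (15² − 26.8²)/(2·-5.6) = 44.0 m
Total time = 6.87 + 7.00 + 2.11 = 16.0 s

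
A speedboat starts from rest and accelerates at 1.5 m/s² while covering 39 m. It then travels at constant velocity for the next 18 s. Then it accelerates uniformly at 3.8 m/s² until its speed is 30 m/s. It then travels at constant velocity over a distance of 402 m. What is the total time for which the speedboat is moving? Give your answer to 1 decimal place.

Phase 1 (accelerating): v₀ = 0 m/s, a = 1.5 m/s².
v² = v₀² + 2aΔx = 0² + 2·1.5·39 = 117 → v = 10.8 m/s
t = (v − v₀)/a = (10.8 − 0)/1.5 = 7.21 s

Phase 2 (constant speed): v₀ = 10.8 m/s, a = 0 m/s².
v = v₀ + at = 10.8 + (0)(18) = 10.8 m/s
Δx = v₀t + ½at² = 10.8·18 + 0.5·0·18² = 195 m

Phase 3 (accelerating): v₀ = 10.8 m/s, a = 3.8 m/s².
v = v₀ + at → t = (30 − 10.8) / 3.8 = 5.05 s
v² = v₀² + 2aΔx → Δx = (30² − 10.8²)/(2·3.8) = 103 m

Phase 4 (constant speed): v₀ = 30.0 m/s, a = 0 m/s².
Constant speed: t = d/v = 402/30.0 = 13.4 s
Total time = 7.21 + 18.0 + 5.05 + 13.4 = 43.7 s

43.7 s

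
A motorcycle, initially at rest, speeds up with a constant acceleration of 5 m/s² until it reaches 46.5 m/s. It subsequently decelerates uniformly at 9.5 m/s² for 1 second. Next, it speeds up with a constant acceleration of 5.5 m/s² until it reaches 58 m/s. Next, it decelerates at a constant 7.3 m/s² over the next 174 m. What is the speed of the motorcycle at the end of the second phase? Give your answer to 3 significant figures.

Phase 1 (accelerating): v₀ = 0 m/s, a = 5 m/s².
v = v₀ + at → t = (46.5 − 0) / 5 = 9.30 s
v² = v₀² + 2aΔx → Δx = (46.5² − 0²)/(2·5) = 216 m

Phase 2 (decelerating): v₀ = 46.5 m/s, a = -9.5 m/s².
v = v₀ + at = 46.5 + (-9.5)(1) = 37.0 m/s
Δx = v₀t + ½at² = 46.5·1 + 0.5·-9.5·1² = 41.8 m
Speed at end of phase 2 = 37.0 m/s

37.0 m/s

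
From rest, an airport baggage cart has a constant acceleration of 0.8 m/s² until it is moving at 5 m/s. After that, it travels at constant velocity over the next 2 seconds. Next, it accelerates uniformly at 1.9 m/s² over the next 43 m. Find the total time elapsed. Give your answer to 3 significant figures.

12.8 s

Phase 1 (accelerating): v₀ = 0 m/s, a = 0.8 m/s².
v = v₀ + at → t = (5 − 0) / 0.8 = 6.25 s
v² = v₀² + 2aΔx → Δx = (5² − 0²)/(2·0.8) = 15.6 m

Phase 2 (constant speed): v₀ = 5.00 m/s, a = 0 m/s².
v = v₀ + at = 5.00 + (0)(2) = 5.00 m/s
Δx = v₀t + ½at² = 5.00·2 + 0.5·0·2² = 10.0 m

Phase 3 (accelerating): v₀ = 5.00 m/s, a = 1.9 m/s².
v² = v₀² + 2aΔx = 5.00² + 2·1.9·43 = 188 → v = 13.7 m/s
t = (v − v₀)/a = (13.7 − 5.00)/1.9 = 4.59 s
Total time = 6.25 + 2.00 + 4.59 = 12.8 s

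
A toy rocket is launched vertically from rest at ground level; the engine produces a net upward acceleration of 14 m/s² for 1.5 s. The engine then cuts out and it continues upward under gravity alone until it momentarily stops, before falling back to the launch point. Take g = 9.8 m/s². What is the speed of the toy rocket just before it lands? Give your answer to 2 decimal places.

27.38 m/s

Phase 1 (powered ascent): v₀ = 0 m/s, a = 14 m/s².
v = v₀ + at = 0 + (14)(1.5) = 21.0 m/s
Δx = v₀t + ½at² = 0·1.5 + 0.5·14·1.5² = 15.8 m

Phase 2 (coasting upward): v₀ = 21.0 m/s, a = -9.8 m/s².
v = v₀ + at → t = (0 − 21.0) / -9.8 = 2.14 s
v² = v₀² + 2aΔx → Δx = (0² − 21.0²)/(2·-9.8) = 22.5 m

Phase 3 (free fall): v₀ = 0 m/s, a = -9.8 m/s².
Falls 38.2 m from rest: t = √(2·38.2/9.8) = 2.79 s; v = g·t = 27.4 m/s.
Impact speed = 27.4 m/s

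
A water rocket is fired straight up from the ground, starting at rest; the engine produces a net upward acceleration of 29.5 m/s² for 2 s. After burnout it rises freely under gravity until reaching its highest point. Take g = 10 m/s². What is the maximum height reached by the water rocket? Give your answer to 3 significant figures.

233 m

Phase 1 (powered ascent): v₀ = 0 m/s, a = 29.5 m/s².
v = v₀ + at = 0 + (29.5)(2) = 59.0 m/s
Δx = v₀t + ½at² = 0·2 + 0.5·29.5·2² = 59.0 m

Phase 2 (coasting upward): v₀ = 59.0 m/s, a = -10 m/s².
v = v₀ + at → t = (0 − 59.0) / -10 = 5.90 s
v² = v₀² + 2aΔx → Δx = (0² − 59.0²)/(2·-10) = 174 m
Maximum height = 59.0 + 174 = 233 m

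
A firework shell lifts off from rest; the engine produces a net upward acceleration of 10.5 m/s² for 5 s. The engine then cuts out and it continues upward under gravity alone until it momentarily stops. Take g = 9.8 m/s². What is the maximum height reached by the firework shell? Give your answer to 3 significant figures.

Phase 1 (powered ascent): v₀ = 0 m/s, a = 10.5 m/s².
v = v₀ + at = 0 + (10.5)(5) = 52.5 m/s
Δx = v₀t + ½at² = 0·5 + 0.5·10.5·5² = 131 m

Phase 2 (coasting upward): v₀ = 52.5 m/s, a = -9.8 m/s².
v = v₀ + at → t = (0 − 52.5) / -9.8 = 5.36 s
v² = v₀² + 2aΔx → Δx = (0² − 52.5²)/(2·-9.8) = 141 m
Maximum height = 131 + 141 = 272 m

272 m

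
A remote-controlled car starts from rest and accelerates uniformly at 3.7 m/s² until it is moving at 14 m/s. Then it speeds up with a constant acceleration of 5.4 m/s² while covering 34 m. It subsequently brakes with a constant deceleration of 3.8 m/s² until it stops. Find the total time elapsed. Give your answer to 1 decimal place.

11.8 s

Phase 1 (accelerating): v₀ = 0 m/s, a = 3.7 m/s².
v = v₀ + at → t = (14 − 0) / 3.7 = 3.78 s
v² = v₀² + 2aΔx → Δx = (14² − 0²)/(2·3.7) = 26.5 m

Phase 2 (accelerating): v₀ = 14.0 m/s, a = 5.4 m/s².
v² = v₀² + 2aΔx = 14.0² + 2·5.4·34 = 563 → v = 23.7 m/s
t = (v − v₀)/a = (23.7 − 14.0)/5.4 = 1.80 s

Phase 3 (decelerating): v₀ = 23.7 m/s, a = -3.8 m/s².
v = v₀ + at → t = (0 − 23.7) / -3.8 = 6.25 s
v² = v₀² + 2aΔx → Δx = (0² − 23.7²)/(2·-3.8) = 74.1 m
Total time = 3.78 + 1.80 + 6.25 = 11.8 s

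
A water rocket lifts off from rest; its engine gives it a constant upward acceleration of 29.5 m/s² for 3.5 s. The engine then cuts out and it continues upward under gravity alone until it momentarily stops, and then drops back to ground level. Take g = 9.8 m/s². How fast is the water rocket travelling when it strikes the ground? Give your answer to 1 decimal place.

119.2 m/s

Phase 1 (powered ascent): v₀ = 0 m/s, a = 29.5 m/s².
v = v₀ + at = 0 + (29.5)(3.5) = 103 m/s
Δx = v₀t + ½at² = 0·3.5 + 0.5·29.5·3.5² = 181 m

Phase 2 (coasting upward): v₀ = 103 m/s, a = -9.8 m/s².
v = v₀ + at → t = (0 − 103) / -9.8 = 10.5 s
v² = v₀² + 2aΔx → Δx = (0² − 103²)/(2·-9.8) = 544 m

Phase 3 (free fall): v₀ = 0 m/s, a = -9.8 m/s².
Falls 725 m from rest: t = √(2·725/9.8) = 12.2 s; v = g·t = 119 m/s.
Impact speed = 119 m/s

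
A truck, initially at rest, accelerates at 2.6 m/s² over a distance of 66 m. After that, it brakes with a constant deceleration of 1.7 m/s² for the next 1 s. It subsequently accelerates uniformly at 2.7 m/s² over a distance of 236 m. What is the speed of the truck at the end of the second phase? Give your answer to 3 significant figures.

16.8 m/s

Phase 1 (accelerating): v₀ = 0 m/s, a = 2.6 m/s².
v² = v₀² + 2aΔx = 0² + 2·2.6·66 = 343 → v = 18.5 m/s
t = (v − v₀)/a = (18.5 − 0)/2.6 = 7.13 s

Phase 2 (decelerating): v₀ = 18.5 m/s, a = -1.7 m/s².
v = v₀ + at = 18.5 + (-1.7)(1) = 16.8 m/s
Δx = v₀t + ½at² = 18.5·1 + 0.5·-1.7·1² = 17.7 m
Speed at end of phase 2 = 16.8 m/s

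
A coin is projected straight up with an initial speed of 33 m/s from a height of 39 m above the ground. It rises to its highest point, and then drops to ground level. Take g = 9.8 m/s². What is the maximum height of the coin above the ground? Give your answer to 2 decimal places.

Phase 1 (rising): v₀ = 33.0 m/s, a = -9.8 m/s².
v = v₀ + at → t = (0 − 33.0) / -9.8 = 3.37 s
v² = v₀² + 2aΔx → Δx = (0² − 33.0²)/(2·-9.8) = 55.6 m
Maximum height = 39 + 55.6 = 94.6 m

94.56 m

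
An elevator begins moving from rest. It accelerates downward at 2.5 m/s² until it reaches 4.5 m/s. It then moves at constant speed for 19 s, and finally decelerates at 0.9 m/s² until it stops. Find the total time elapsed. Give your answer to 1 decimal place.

25.8 s

Phase 1 (accelerating): v₀ = 0 m/s, a = 2.5 m/s².
v = v₀ + at → t = (4.5 − 0) / 2.5 = 1.80 s
v² = v₀² + 2aΔx → Δx = (4.5² − 0²)/(2·2.5) = 4.05 m

Phase 2 (constant speed): v₀ = 4.50 m/s, a = 0 m/s².
v = v₀ + at = 4.50 + (0)(19) = 4.50 m/s
Δx = v₀t + ½at² = 4.50·19 + 0.5·0·19² = 85.5 m

Phase 3 (decelerating): v₀ = 4.50 m/s, a = -0.9 m/s².
v = v₀ + at → t = (0 − 4.50) / -0.9 = 5.00 s
v² = v₀² + 2aΔx → Δx = (0² − 4.50²)/(2·-0.9) = 11.2 m
Total time = 1.80 + 19.0 + 5.00 = 25.8 s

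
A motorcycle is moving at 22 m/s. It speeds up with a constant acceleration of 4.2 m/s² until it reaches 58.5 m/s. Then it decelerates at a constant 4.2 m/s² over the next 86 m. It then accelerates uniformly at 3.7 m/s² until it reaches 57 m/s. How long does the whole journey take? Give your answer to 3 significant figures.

11.6 s

Phase 1 (accelerating): v₀ = 22.0 m/s, a = 4.2 m/s².
v = v₀ + at → t = (58.5 − 22.0) / 4.2 = 8.69 s
v² = v₀² + 2aΔx → Δx = (58.5² − 22.0²)/(2·4.2) = 350 m

Phase 2 (decelerating): v₀ = 58.5 m/s, a = -4.2 m/s².
v² = v₀² + 2aΔx = 58.5² + 2·-4.2·86 = 2700 → v = 52.0 m/s
t = (v − v₀)/a = (52.0 − 58.5)/-4.2 = 1.56 s

Phase 3 (accelerating): v₀ = 52.0 m/s, a = 3.7 m/s².
v = v₀ + at → t = (57 − 52.0) / 3.7 = 1.36 s
v² = v₀² + 2aΔx → Δx = (57² − 52.0²)/(2·3.7) = 74.2 m
Total time = 8.69 + 1.56 + 1.36 = 11.6 s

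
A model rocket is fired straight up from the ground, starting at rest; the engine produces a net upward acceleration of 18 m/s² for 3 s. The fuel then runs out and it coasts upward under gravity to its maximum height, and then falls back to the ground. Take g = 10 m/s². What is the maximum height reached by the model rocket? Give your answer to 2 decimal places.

226.80 m

Phase 1 (powered ascent): v₀ = 0 m/s, a = 18 m/s².
v = v₀ + at = 0 + (18)(3) = 54.0 m/s
Δx = v₀t + ½at² = 0·3 + 0.5·18·3² = 81.0 m

Phase 2 (coasting upward): v₀ = 54.0 m/s, a = -10 m/s².
v = v₀ + at → t = (0 − 54.0) / -10 = 5.40 s
v² = v₀² + 2aΔx → Δx = (0² − 54.0²)/(2·-10) = 146 m
Maximum height = 81.0 + 146 = 227 m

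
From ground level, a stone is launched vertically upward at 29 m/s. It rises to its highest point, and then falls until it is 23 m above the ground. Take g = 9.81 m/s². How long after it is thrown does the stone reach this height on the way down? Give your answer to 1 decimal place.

5.0 s

Phase 1 (rising): v₀ = 29.0 m/s, a = -9.81 m/s².
v = v₀ + at → t = (0 − 29.0) / -9.81 = 2.96 s
v² = v₀² + 2aΔx → Δx = (0² − 29.0²)/(2·-9.81) = 42.9 m

Phase 2 (falling): v₀ = 0 m/s, a = -9.81 m/s².
Falls 19.9 m from rest: t = √(2·19.9/9.81) = 2.01 s; v = g·t = 19.7 m/s.
Total time = 2.96 + 2.01 = 4.97 s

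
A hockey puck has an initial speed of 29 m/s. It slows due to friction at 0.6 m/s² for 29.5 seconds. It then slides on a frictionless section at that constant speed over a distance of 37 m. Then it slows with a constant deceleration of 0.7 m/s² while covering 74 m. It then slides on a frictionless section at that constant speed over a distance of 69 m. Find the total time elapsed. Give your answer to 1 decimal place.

56.0 s

Phase 1 (decelerating): v₀ = 29.0 m/s, a = -0.6 m/s².
v = v₀ + at = 29.0 + (-0.6)(29.5) = 11.3 m/s
Δx = v₀t + ½at² = 29.0·29.5 + 0.5·-0.6·29.5² = 594 m

Phase 2 (constant speed): v₀ = 11.3 m/s, a = 0 m/s².
Constant speed: t = d/v = 37/11.3 = 3.27 s

Phase 3 (decelerating): v₀ = 11.3 m/s, a = -0.7 m/s².
v² = v₀² + 2aΔx = 11.3² + 2·-0.7·74 = 24.1 → v = 4.91 m/s
t = (v − v₀)/a = (4.91 − 11.3)/-0.7 = 9.13 s

Phase 4 (constant speed): v₀ = 4.91 m/s, a = 0 m/s².
Constant speed: t = d/v = 69/4.91 = 14.1 s
Total time = 29.5 + 3.27 + 9.13 + 14.1 = 56.0 s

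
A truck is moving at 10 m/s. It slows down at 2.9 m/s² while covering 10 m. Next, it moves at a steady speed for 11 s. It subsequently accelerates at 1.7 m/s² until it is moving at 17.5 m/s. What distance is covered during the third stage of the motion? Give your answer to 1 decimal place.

Phase 1 (decelerating): v₀ = 10.0 m/s, a = -2.9 m/s².
v² = v₀² + 2aΔx = 10.0² + 2·-2.9·10 = 42.0 → v = 6.48 m/s
t = (v − v₀)/a = (6.48 − 10.0)/-2.9 = 1.21 s

Phase 2 (constant speed): v₀ = 6.48 m/s, a = 0 m/s².
v = v₀ + at = 6.48 + (0)(11) = 6.48 m/s
Δx = v₀t + ½at² = 6.48·11 + 0.5·0·11² = 71.3 m

Phase 3 (accelerating): v₀ = 6.48 m/s, a = 1.7 m/s².
v = v₀ + at → t = (17.5 − 6.48) / 1.7 = 6.48 s
v² = v₀² + 2aΔx → Δx = (17.5² − 6.48²)/(2·1.7) = 77.7 m
Distance in phase 3 = 77.7 m

77.7 m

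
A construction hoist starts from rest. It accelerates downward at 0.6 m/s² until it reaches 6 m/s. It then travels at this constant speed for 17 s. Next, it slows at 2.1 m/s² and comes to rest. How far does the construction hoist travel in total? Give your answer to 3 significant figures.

141 m

Phase 1 (accelerating): v₀ = 0 m/s, a = 0.6 m/s².
v = v₀ + at → t = (6 − 0) / 0.6 = 10.0 s
v² = v₀² + 2aΔx → Δx = (6² − 0²)/(2·0.6) = 30.0 m

Phase 2 (constant speed): v₀ = 6.00 m/s, a = 0 m/s².
v = v₀ + at = 6.00 + (0)(17) = 6.00 m/s
Δx = v₀t + ½at² = 6.00·17 + 0.5·0·17² = 102 m

Phase 3 (decelerating): v₀ = 6.00 m/s, a = -2.1 m/s².
v = v₀ + at → t = (0 − 6.00) / -2.1 = 2.86 s
v² = v₀² + 2aΔx → Δx = (0² − 6.00²)/(2·-2.1) = 8.57 m
Total distance = 30.0 + 102 + 8.57 = 141 m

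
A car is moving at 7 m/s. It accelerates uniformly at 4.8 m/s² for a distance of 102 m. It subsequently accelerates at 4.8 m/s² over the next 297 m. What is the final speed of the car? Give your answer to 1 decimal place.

Phase 1 (accelerating): v₀ = 7.00 m/s, a = 4.8 m/s².
v² = v₀² + 2aΔx = 7.00² + 2·4.8·102 = 1030 → v = 32.1 m/s
t = (v − v₀)/a = (32.1 − 7.00)/4.8 = 5.22 s

Phase 2 (accelerating): v₀ = 32.1 m/s, a = 4.8 m/s².
v² = v₀² + 2aΔx = 32.1² + 2·4.8·297 = 3880 → v = 62.3 m/s
t = (v − v₀)/a = (62.3 − 32.1)/4.8 = 6.30 s
Final speed = 62.3 m/s

62.3 m/s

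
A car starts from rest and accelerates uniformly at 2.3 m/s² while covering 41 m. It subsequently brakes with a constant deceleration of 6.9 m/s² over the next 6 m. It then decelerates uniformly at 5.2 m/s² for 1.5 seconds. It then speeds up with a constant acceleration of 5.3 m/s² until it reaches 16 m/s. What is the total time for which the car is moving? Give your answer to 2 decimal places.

10.52 s

Phase 1 (accelerating): v₀ = 0 m/s, a = 2.3 m/s².
v² = v₀² + 2aΔx = 0² + 2·2.3·41 = 189 → v = 13.7 m/s
t = (v − v₀)/a = (13.7 − 0)/2.3 = 5.97 s

Phase 2 (decelerating): v₀ = 13.7 m/s, a = -6.9 m/s².
v² = v₀² + 2aΔx = 13.7² + 2·-6.9·6 = 106 → v = 10.3 m/s
t = (v − v₀)/a = (10.3 − 13.7)/-6.9 = 0.500 s

Phase 3 (decelerating): v₀ = 10.3 m/s, a = -5.2 m/s².
v = v₀ + at = 10.3 + (-5.2)(1.5) = 2.49 m/s
Δx = v₀t + ½at² = 10.3·1.5 + 0.5·-5.2·1.5² = 9.58 m

Phase 4 (accelerating): v₀ = 2.49 m/s, a = 5.3 m/s².
v = v₀ + at → t = (16 − 2.49) / 5.3 = 2.55 s
v² = v₀² + 2aΔx → Δx = (16² − 2.49²)/(2·5.3) = 23.6 m
Total time = 5.97 + 0.500 + 1.50 + 2.55 = 10.5 s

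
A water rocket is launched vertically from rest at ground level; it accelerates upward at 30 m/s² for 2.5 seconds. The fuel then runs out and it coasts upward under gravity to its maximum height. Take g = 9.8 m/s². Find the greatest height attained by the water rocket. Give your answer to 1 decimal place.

Phase 1 (powered ascent): v₀ = 0 m/s, a = 30 m/s².
v = v₀ + at = 0 + (30)(2.5) = 75.0 m/s
Δx = v₀t + ½at² = 0·2.5 + 0.5·30·2.5² = 93.8 m

Phase 2 (coasting upward): v₀ = 75.0 m/s, a = -9.8 m/s².
v = v₀ + at → t = (0 − 75.0) / -9.8 = 7.65 s
v² = v₀² + 2aΔx → Δx = (0² − 75.0²)/(2·-9.8) = 287 m
Maximum height = 93.8 + 287 = 381 m

380.7 m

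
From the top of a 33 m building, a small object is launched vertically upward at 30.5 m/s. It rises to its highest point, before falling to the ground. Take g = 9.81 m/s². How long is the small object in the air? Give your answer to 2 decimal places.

Phase 1 (rising): v₀ = 30.5 m/s, a = -9.81 m/s².
v = v₀ + at → t = (0 − 30.5) / -9.81 = 3.11 s
v² = v₀² + 2aΔx → Δx = (0² − 30.5²)/(2·-9.81) = 47.4 m

Phase 2 (falling): v₀ = 0 m/s, a = -9.81 m/s².
Falls 80.4 m from rest: t = √(2·80.4/9.81) = 4.05 s; v = g·t = 39.7 m/s.
Total time = 3.11 + 4.05 = 7.16 s

7.16 s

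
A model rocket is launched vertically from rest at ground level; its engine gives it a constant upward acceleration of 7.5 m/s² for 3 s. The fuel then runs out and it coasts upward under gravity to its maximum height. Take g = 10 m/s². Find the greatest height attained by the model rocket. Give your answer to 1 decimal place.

Phase 1 (powered ascent): v₀ = 0 m/s, a = 7.5 m/s².
v = v₀ + at = 0 + (7.5)(3) = 22.5 m/s
Δx = v₀t + ½at² = 0·3 + 0.5·7.5·3² = 33.8 m

Phase 2 (coasting upward): v₀ = 22.5 m/s, a = -10 m/s².
v = v₀ + at → t = (0 − 22.5) / -10 = 2.25 s
v² = v₀² + 2aΔx → Δx = (0² − 22.5²)/(2·-10) = 25.3 m
Maximum height = 33.8 + 25.3 = 59.1 m

59.1 m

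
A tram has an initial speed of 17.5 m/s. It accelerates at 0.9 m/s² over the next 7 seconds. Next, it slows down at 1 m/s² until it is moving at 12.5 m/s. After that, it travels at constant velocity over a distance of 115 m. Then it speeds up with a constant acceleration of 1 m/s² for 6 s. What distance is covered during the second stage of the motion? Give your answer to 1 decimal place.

205.1 m

Phase 1 (accelerating): v₀ = 17.5 m/s, a = 0.9 m/s².
v = v₀ + at = 17.5 + (0.9)(7) = 23.8 m/s
Δx = v₀t + ½at² = 17.5·7 + 0.5·0.9·7² = 145 m

Phase 2 (decelerating): v₀ = 23.8 m/s, a = -1 m/s².
v = v₀ + at → t = (12.5 − 23.8) / -1 = 11.3 s
v² = v₀² + 2aΔx → Δx = (12.5² − 23.8²)/(2·-1) = 205 m
Distance in phase 2 = 205 m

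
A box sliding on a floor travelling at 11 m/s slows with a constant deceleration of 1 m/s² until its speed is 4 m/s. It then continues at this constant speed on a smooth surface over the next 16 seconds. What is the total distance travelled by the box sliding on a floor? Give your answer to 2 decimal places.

Phase 1 (decelerating): v₀ = 11.0 m/s, a = -1 m/s².
v = v₀ + at → t = (4 − 11.0) / -1 = 7.00 s
v² = v₀² + 2aΔx → Δx = (4² − 11.0²)/(2·-1) = 52.5 m

Phase 2 (constant speed): v₀ = 4.00 m/s, a = 0 m/s².
v = v₀ + at = 4.00 + (0)(16) = 4.00 m/s
Δx = v₀t + ½at² = 4.00·16 + 0.5·0·16² = 64.0 m
Total distance = 52.5 + 64.0 = 116 m

116.50 m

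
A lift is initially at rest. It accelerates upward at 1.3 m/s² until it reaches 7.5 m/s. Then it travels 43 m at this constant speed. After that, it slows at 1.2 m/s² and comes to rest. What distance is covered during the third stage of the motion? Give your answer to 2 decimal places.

23.44 m

Phase 1 (accelerating): v₀ = 0 m/s, a = 1.3 m/s².
v = v₀ + at → t = (7.5 − 0) / 1.3 = 5.77 s
v² = v₀² + 2aΔx → Δx = (7.5² − 0²)/(2·1.3) = 21.6 m

Phase 2 (constant speed): v₀ = 7.50 m/s, a = 0 m/s².
Constant speed: t = d/v = 43/7.50 = 5.73 s

Phase 3 (decelerating): v₀ = 7.50 m/s, a = -1.2 m/s².
v = v₀ + at → t = (0 − 7.50) / -1.2 = 6.25 s
v² = v₀² + 2aΔx → Δx = (0² − 7.50²)/(2·-1.2) = 23.4 m
Distance in phase 3 = 23.4 m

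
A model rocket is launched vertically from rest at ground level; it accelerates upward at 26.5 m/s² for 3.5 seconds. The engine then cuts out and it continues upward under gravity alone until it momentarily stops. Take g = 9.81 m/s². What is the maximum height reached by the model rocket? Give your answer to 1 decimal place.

600.8 m

Phase 1 (powered ascent): v₀ = 0 m/s, a = 26.5 m/s².
v = v₀ + at = 0 + (26.5)(3.5) = 92.8 m/s
Δx = v₀t + ½at² = 0·3.5 + 0.5·26.5·3.5² = 162 m

Phase 2 (coasting upward): v₀ = 92.8 m/s, a = -9.81 m/s².
v = v₀ + at → t = (0 − 92.8) / -9.81 = 9.45 s
v² = v₀² + 2aΔx → Δx = (0² − 92.8²)/(2·-9.81) = 438 m
Maximum height = 162 + 438 = 601 m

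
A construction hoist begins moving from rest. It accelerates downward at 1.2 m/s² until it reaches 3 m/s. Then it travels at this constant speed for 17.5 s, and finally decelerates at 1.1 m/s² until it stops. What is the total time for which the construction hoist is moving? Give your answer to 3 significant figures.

22.7 s

Phase 1 (accelerating): v₀ = 0 m/s, a = 1.2 m/s².
v = v₀ + at → t = (3 − 0) / 1.2 = 2.50 s
v² = v₀² + 2aΔx → Δx = (3² − 0²)/(2·1.2) = 3.75 m

Phase 2 (constant speed): v₀ = 3.00 m/s, a = 0 m/s².
v = v₀ + at = 3.00 + (0)(17.5) = 3.00 m/s
Δx = v₀t + ½at² = 3.00·17.5 + 0.5·0·17.5² = 52.5 m

Phase 3 (decelerating): v₀ = 3.00 m/s, a = -1.1 m/s².
v = v₀ + at → t = (0 − 3.00) / -1.1 = 2.73 s
v² = v₀² + 2aΔx → Δx = (0² − 3.00²)/(2·-1.1) = 4.09 m
Total time = 2.50 + 17.5 + 2.73 = 22.7 s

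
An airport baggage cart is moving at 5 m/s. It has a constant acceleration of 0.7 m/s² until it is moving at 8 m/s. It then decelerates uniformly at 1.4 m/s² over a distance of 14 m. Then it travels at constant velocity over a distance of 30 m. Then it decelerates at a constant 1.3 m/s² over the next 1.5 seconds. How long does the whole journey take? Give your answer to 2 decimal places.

13.97 s

Phase 1 (accelerating): v₀ = 5.00 m/s, a = 0.7 m/s².
v = v₀ + at → t = (8 − 5.00) / 0.7 = 4.29 s
v² = v₀² + 2aΔx → Δx = (8² − 5.00²)/(2·0.7) = 27.9 m

Phase 2 (decelerating): v₀ = 8.00 m/s, a = -1.4 m/s².
v² = v₀² + 2aΔx = 8.00² + 2·-1.4·14 = 24.8 → v = 4.98 m/s
t = (v − v₀)/a = (4.98 − 8.00)/-1.4 = 2.16 s

Phase 3 (constant speed): v₀ = 4.98 m/s, a = 0 m/s².
Constant speed: t = d/v = 30/4.98 = 6.02 s

Phase 4 (decelerating): v₀ = 4.98 m/s, a = -1.3 m/s².
v = v₀ + at = 4.98 + (-1.3)(1.5) = 3.03 m/s
Δx = v₀t + ½at² = 4.98·1.5 + 0.5·-1.3·1.5² = 6.01 m
Total time = 4.29 + 2.16 + 6.02 + 1.50 = 14.0 s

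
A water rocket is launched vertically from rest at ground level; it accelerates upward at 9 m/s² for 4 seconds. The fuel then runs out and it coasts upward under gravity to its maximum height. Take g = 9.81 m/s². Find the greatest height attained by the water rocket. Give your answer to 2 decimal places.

138.06 m

Phase 1 (powered ascent): v₀ = 0 m/s, a = 9 m/s².
v = v₀ + at = 0 + (9)(4) = 36.0 m/s
Δx = v₀t + ½at² = 0·4 + 0.5·9·4² = 72.0 m

Phase 2 (coasting upward): v₀ = 36.0 m/s, a = -9.81 m/s².
v = v₀ + at → t = (0 − 36.0) / -9.81 = 3.67 s
v² = v₀² + 2aΔx → Δx = (0² − 36.0²)/(2·-9.81) = 66.1 m
Maximum height = 72.0 + 66.1 = 138 m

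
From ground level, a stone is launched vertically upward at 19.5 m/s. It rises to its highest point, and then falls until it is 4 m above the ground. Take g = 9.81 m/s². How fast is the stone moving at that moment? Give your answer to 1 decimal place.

17.4 m/s

Phase 1 (rising): v₀ = 19.5 m/s, a = -9.81 m/s².
v = v₀ + at → t = (0 − 19.5) / -9.81 = 1.99 s
v² = v₀² + 2aΔx → Δx = (0² − 19.5²)/(2·-9.81) = 19.4 m

Phase 2 (falling): v₀ = 0 m/s, a = -9.81 m/s².
Falls 15.4 m from rest: t = √(2·15.4/9.81) = 1.77 s; v = g·t = 17.4 m/s.
Final speed = 17.4 m/s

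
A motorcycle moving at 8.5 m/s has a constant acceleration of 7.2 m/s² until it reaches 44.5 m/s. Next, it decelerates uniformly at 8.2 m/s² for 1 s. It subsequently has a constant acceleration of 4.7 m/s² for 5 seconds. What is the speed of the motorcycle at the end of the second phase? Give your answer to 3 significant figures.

36.3 m/s

Phase 1 (accelerating): v₀ = 8.50 m/s, a = 7.2 m/s².
v = v₀ + at → t = (44.5 − 8.50) / 7.2 = 5.00 s
v² = v₀² + 2aΔx → Δx = (44.5² − 8.50²)/(2·7.2) = 132 m

Phase 2 (decelerating): v₀ = 44.5 m/s, a = -8.2 m/s².
v = v₀ + at = 44.5 + (-8.2)(1) = 36.3 m/s
Δx = v₀t + ½at² = 44.5·1 + 0.5·-8.2·1² = 40.4 m
Speed at end of phase 2 = 36.3 m/s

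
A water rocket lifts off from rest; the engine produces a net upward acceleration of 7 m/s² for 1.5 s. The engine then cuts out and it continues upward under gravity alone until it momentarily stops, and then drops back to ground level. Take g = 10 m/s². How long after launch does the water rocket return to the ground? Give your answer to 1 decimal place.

4.2 s

Phase 1 (powered ascent): v₀ = 0 m/s, a = 7 m/s².
v = v₀ + at = 0 + (7)(1.5) = 10.5 m/s
Δx = v₀t + ½at² = 0·1.5 + 0.5·7·1.5² = 7.88 m

Phase 2 (coasting upward): v₀ = 10.5 m/s, a = -10 m/s².
v = v₀ + at → t = (0 − 10.5) / -10 = 1.05 s
v² = v₀² + 2aΔx → Δx = (0² − 10.5²)/(2·-10) = 5.51 m

Phase 3 (free fall): v₀ = 0 m/s, a = -10 m/s².
Falls 13.4 m from rest: t = √(2·13.4/10) = 1.64 s; v = g·t = 16.4 m/s.
Total time = 1.50 + 1.05 + 1.64 = 4.19 s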